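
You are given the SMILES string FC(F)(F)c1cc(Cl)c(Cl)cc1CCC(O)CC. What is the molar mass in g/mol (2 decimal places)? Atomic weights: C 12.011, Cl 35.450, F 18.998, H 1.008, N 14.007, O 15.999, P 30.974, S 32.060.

First, the molecular formula is C12H13Cl2F3O (counting implicit H from valence).
  C: 12 × 12.011 = 144.132
  Cl: 2 × 35.450 = 70.900
  F: 3 × 18.998 = 56.994
  H: 13 × 1.008 = 13.104
  O: 1 × 15.999 = 15.999
Sum: 12×12.011 + 2×35.450 + 3×18.998 + 13×1.008 + 1×15.999 = 301.129 → 301.13 g/mol.

301.13 g/mol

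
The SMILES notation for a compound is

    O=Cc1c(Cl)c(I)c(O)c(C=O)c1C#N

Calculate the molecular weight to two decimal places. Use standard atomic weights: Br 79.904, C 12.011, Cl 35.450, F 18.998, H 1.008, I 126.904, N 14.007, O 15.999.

335.48 g/mol

First, the molecular formula is C9H3ClINO3 (counting implicit H from valence).
  C: 9 × 12.011 = 108.099
  Cl: 1 × 35.450 = 35.450
  H: 3 × 1.008 = 3.024
  I: 1 × 126.904 = 126.904
  N: 1 × 14.007 = 14.007
  O: 3 × 15.999 = 47.997
Sum: 9×12.011 + 1×35.450 + 3×1.008 + 1×126.904 + 1×14.007 + 3×15.999 = 335.481 → 335.48 g/mol.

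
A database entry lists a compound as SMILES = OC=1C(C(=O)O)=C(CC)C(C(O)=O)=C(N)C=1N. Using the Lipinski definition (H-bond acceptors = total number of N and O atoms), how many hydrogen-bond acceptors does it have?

7

N atoms: 2; O atoms: 5.
Lipinski HBA = 2 + 5 = 7.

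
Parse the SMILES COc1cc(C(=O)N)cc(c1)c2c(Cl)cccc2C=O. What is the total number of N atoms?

1

Scan the SMILES for N atoms (remember two-letter symbols like Cl and Br are single atoms).
Nitrogen count: 1.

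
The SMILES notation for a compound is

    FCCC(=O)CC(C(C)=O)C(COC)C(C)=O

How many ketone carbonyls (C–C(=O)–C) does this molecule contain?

3

The ketone motif appears at heavy-atom positions 4, 8, 15 in the SMILES.
Other groups present: 1 ether.
Ketone count: 3.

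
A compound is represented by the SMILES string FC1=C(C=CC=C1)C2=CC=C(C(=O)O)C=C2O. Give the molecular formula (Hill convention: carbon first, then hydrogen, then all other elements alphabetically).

Walk through each heavy atom and fill implicit hydrogens from standard valence (C 4, N 3, O 2, S 2, halogen 1):
  atom 1: F (halogen, monovalent) → 0 H
  atom 2: C, bond orders sum to 4 (valence 4) → 0 H
  atom 3: C, bond orders sum to 4 (valence 4) → 0 H
  atom 4: C, bond orders sum to 3 (valence 4) → 1 H
  atom 5: C, bond orders sum to 3 (valence 4) → 1 H
  atom 6: C, bond orders sum to 3 (valence 4) → 1 H
  atom 7: C, bond orders sum to 3 (valence 4) → 1 H
  atom 8: C, bond orders sum to 4 (valence 4) → 0 H
  atom 9: C, bond orders sum to 3 (valence 4) → 1 H
  atom 10: C, bond orders sum to 3 (valence 4) → 1 H
  atom 11: C, bond orders sum to 4 (valence 4) → 0 H
  atom 12: C, bond orders sum to 4 (valence 4) → 0 H
  atom 13: O, bond orders sum to 2 (valence 2) → 0 H
  atom 14: O, bond orders sum to 1 (valence 2) → 1 H
  atom 15: C, bond orders sum to 3 (valence 4) → 1 H
  atom 16: C, bond orders sum to 4 (valence 4) → 0 H
  atom 17: O, bond orders sum to 1 (valence 2) → 1 H
Totals → C:13, H:9, F:1, O:3.

C13H9FO3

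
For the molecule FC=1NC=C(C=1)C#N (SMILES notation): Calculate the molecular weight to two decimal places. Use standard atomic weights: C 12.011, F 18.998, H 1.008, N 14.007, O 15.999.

First, the molecular formula is C5H3FN2 (counting implicit H from valence).
  C: 5 × 12.011 = 60.055
  F: 1 × 18.998 = 18.998
  H: 3 × 1.008 = 3.024
  N: 2 × 14.007 = 28.014
Sum: 5×12.011 + 1×18.998 + 3×1.008 + 2×14.007 = 110.091 → 110.09 g/mol.

110.09 g/mol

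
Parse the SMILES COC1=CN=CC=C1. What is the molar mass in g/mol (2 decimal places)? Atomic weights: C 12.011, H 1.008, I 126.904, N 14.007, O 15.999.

First, the molecular formula is C6H7NO (counting implicit H from valence).
  C: 6 × 12.011 = 72.066
  H: 7 × 1.008 = 7.056
  N: 1 × 14.007 = 14.007
  O: 1 × 15.999 = 15.999
Sum: 6×12.011 + 7×1.008 + 1×14.007 + 1×15.999 = 109.128 → 109.13 g/mol.

109.13 g/mol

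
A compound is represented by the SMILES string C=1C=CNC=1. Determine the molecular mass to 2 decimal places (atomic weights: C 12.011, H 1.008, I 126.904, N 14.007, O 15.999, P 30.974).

First, the molecular formula is C4H5N (counting implicit H from valence).
  C: 4 × 12.011 = 48.044
  H: 5 × 1.008 = 5.040
  N: 1 × 14.007 = 14.007
Sum: 4×12.011 + 5×1.008 + 1×14.007 = 67.091 → 67.09 g/mol.

67.09 g/mol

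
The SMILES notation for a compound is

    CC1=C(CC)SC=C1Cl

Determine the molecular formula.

Walk through each heavy atom and fill implicit hydrogens from standard valence (C 4, N 3, O 2, S 2, halogen 1):
  atom 1: C, bond orders sum to 1 (valence 4) → 3 H
  atom 2: C, bond orders sum to 4 (valence 4) → 0 H
  atom 3: C, bond orders sum to 4 (valence 4) → 0 H
  atom 4: C, bond orders sum to 2 (valence 4) → 2 H
  atom 5: C, bond orders sum to 1 (valence 4) → 3 H
  atom 6: S, bond orders sum to 2 (valence 2) → 0 H
  atom 7: C, bond orders sum to 3 (valence 4) → 1 H
  atom 8: C, bond orders sum to 4 (valence 4) → 0 H
  atom 9: Cl (halogen, monovalent) → 0 H
Totals → C:7, H:9, Cl:1, S:1.
In Hill order: C7H9ClS.

C7H9ClS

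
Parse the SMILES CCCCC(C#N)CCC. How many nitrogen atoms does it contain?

1

Scan the SMILES for N atoms (remember two-letter symbols like Cl and Br are single atoms).
Nitrogen count: 1.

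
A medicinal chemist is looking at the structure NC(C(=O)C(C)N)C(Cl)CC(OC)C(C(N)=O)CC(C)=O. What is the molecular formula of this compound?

C13H24ClN3O4

Walk through each heavy atom and fill implicit hydrogens from standard valence (C 4, N 3, O 2, S 2, halogen 1):
  atom 1: N, bond orders sum to 1 (valence 3) → 2 H
  atom 2: C, bond orders sum to 3 (valence 4) → 1 H
  atom 3: C, bond orders sum to 4 (valence 4) → 0 H
  atom 4: O, bond orders sum to 2 (valence 2) → 0 H
  atom 5: C, bond orders sum to 3 (valence 4) → 1 H
  atom 6: C, bond orders sum to 1 (valence 4) → 3 H
  atom 7: N, bond orders sum to 1 (valence 3) → 2 H
  atom 8: C, bond orders sum to 3 (valence 4) → 1 H
  atom 9: Cl (halogen, monovalent) → 0 H
  atom 10: C, bond orders sum to 2 (valence 4) → 2 H
  atom 11: C, bond orders sum to 3 (valence 4) → 1 H
  atom 12: O, bond orders sum to 2 (valence 2) → 0 H
  atom 13: C, bond orders sum to 1 (valence 4) → 3 H
  atom 14: C, bond orders sum to 3 (valence 4) → 1 H
  atom 15: C, bond orders sum to 4 (valence 4) → 0 H
  atom 16: N, bond orders sum to 1 (valence 3) → 2 H
  atom 17: O, bond orders sum to 2 (valence 2) → 0 H
  atom 18: C, bond orders sum to 2 (valence 4) → 2 H
  atom 19: C, bond orders sum to 4 (valence 4) → 0 H
  atom 20: C, bond orders sum to 1 (valence 4) → 3 H
  atom 21: O, bond orders sum to 2 (valence 2) → 0 H
Totals → C:13, H:24, Cl:1, N:3, O:4.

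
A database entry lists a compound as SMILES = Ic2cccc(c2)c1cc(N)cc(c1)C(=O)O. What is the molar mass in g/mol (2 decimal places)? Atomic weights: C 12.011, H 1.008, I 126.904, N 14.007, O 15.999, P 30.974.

First, the molecular formula is C13H10INO2 (counting implicit H from valence).
  C: 13 × 12.011 = 156.143
  H: 10 × 1.008 = 10.080
  I: 1 × 126.904 = 126.904
  N: 1 × 14.007 = 14.007
  O: 2 × 15.999 = 31.998
Sum: 13×12.011 + 10×1.008 + 1×126.904 + 1×14.007 + 2×15.999 = 339.132 → 339.13 g/mol.

339.13 g/mol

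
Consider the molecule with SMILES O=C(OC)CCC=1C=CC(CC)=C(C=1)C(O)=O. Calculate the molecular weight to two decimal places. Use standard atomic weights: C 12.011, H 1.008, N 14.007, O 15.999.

236.27 g/mol

First, the molecular formula is C13H16O4 (counting implicit H from valence).
  C: 13 × 12.011 = 156.143
  H: 16 × 1.008 = 16.128
  O: 4 × 15.999 = 63.996
Sum: 13×12.011 + 16×1.008 + 4×15.999 = 236.267 → 236.27 g/mol.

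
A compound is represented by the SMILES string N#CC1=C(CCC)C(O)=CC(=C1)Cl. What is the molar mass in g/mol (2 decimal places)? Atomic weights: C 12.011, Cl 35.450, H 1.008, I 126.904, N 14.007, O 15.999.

First, the molecular formula is C10H10ClNO (counting implicit H from valence).
  C: 10 × 12.011 = 120.110
  Cl: 1 × 35.450 = 35.450
  H: 10 × 1.008 = 10.080
  N: 1 × 14.007 = 14.007
  O: 1 × 15.999 = 15.999
Sum: 10×12.011 + 1×35.450 + 10×1.008 + 1×14.007 + 1×15.999 = 195.646 → 195.65 g/mol.

195.65 g/mol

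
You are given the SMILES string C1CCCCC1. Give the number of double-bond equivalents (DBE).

1

Molecular formula: C6H12.
DoU = (2C + 2 + N − H − X) / 2, where X is the halogen count and O/S are ignored.
    = (2·6 + 2 + 0 − 12 − 0) / 2 = 2 / 2 = 1.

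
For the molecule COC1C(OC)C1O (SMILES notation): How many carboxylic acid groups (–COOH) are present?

Scan the SMILES for the carboxylic acid motif — none present.
Groups that are present: 2 ether, 1 hydroxyl.

0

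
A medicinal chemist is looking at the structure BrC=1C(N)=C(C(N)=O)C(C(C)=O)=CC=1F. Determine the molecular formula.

Walk through each heavy atom and fill implicit hydrogens from standard valence (C 4, N 3, O 2, S 2, halogen 1):
  atom 1: Br (halogen, monovalent) → 0 H
  atom 2: C, bond orders sum to 4 (valence 4) → 0 H
  atom 3: C, bond orders sum to 4 (valence 4) → 0 H
  atom 4: N, bond orders sum to 1 (valence 3) → 2 H
  atom 5: C, bond orders sum to 4 (valence 4) → 0 H
  atom 6: C, bond orders sum to 4 (valence 4) → 0 H
  atom 7: N, bond orders sum to 1 (valence 3) → 2 H
  atom 8: O, bond orders sum to 2 (valence 2) → 0 H
  atom 9: C, bond orders sum to 4 (valence 4) → 0 H
  atom 10: C, bond orders sum to 4 (valence 4) → 0 H
  atom 11: C, bond orders sum to 1 (valence 4) → 3 H
  atom 12: O, bond orders sum to 2 (valence 2) → 0 H
  atom 13: C, bond orders sum to 3 (valence 4) → 1 H
  atom 14: C, bond orders sum to 4 (valence 4) → 0 H
  atom 15: F (halogen, monovalent) → 0 H
Totals → C:9, H:8, Br:1, F:1, N:2, O:2.

C9H8BrFN2O2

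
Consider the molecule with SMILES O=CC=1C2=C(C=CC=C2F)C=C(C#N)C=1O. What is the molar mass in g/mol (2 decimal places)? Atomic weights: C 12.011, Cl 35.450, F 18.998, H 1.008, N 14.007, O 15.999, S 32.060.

First, the molecular formula is C12H6FNO2 (counting implicit H from valence).
  C: 12 × 12.011 = 144.132
  F: 1 × 18.998 = 18.998
  H: 6 × 1.008 = 6.048
  N: 1 × 14.007 = 14.007
  O: 2 × 15.999 = 31.998
Sum: 12×12.011 + 1×18.998 + 6×1.008 + 1×14.007 + 2×15.999 = 215.183 → 215.18 g/mol.

215.18 g/mol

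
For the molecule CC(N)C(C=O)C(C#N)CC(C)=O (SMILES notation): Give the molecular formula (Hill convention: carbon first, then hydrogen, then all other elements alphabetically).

Walk through each heavy atom and fill implicit hydrogens from standard valence (C 4, N 3, O 2, S 2, halogen 1):
  atom 1: C, bond orders sum to 1 (valence 4) → 3 H
  atom 2: C, bond orders sum to 3 (valence 4) → 1 H
  atom 3: N, bond orders sum to 1 (valence 3) → 2 H
  atom 4: C, bond orders sum to 3 (valence 4) → 1 H
  atom 5: C, bond orders sum to 3 (valence 4) → 1 H
  atom 6: O, bond orders sum to 2 (valence 2) → 0 H
  atom 7: C, bond orders sum to 3 (valence 4) → 1 H
  atom 8: C, bond orders sum to 4 (valence 4) → 0 H
  atom 9: N, bond orders sum to 3 (valence 3) → 0 H
  atom 10: C, bond orders sum to 2 (valence 4) → 2 H
  atom 11: C, bond orders sum to 4 (valence 4) → 0 H
  atom 12: C, bond orders sum to 1 (valence 4) → 3 H
  atom 13: O, bond orders sum to 2 (valence 2) → 0 H
Totals → C:9, H:14, N:2, O:2.

C9H14N2O2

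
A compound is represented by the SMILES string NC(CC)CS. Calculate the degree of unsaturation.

0

Molecular formula: C4H11NS.
DoU = (2C + 2 + N − H − X) / 2, where X is the halogen count and O/S are ignored.
    = (2·4 + 2 + 1 − 11 − 0) / 2 = 0 / 2 = 0.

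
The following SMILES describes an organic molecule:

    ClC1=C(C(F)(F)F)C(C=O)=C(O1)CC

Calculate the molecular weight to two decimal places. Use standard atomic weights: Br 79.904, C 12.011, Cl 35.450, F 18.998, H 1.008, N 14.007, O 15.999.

226.58 g/mol

First, the molecular formula is C8H6ClF3O2 (counting implicit H from valence).
  C: 8 × 12.011 = 96.088
  Cl: 1 × 35.450 = 35.450
  F: 3 × 18.998 = 56.994
  H: 6 × 1.008 = 6.048
  O: 2 × 15.999 = 31.998
Sum: 8×12.011 + 1×35.450 + 3×18.998 + 6×1.008 + 2×15.999 = 226.578 → 226.58 g/mol.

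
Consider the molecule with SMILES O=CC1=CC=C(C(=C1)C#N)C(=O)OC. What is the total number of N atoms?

1

Scan the SMILES for N atoms (remember two-letter symbols like Cl and Br are single atoms).
Nitrogen count: 1.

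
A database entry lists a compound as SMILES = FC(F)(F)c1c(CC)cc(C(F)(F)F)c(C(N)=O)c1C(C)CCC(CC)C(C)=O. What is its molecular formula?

C20H25F6NO2

Walk through each heavy atom and fill implicit hydrogens from standard valence (C 4, N 3, O 2, S 2, halogen 1); for lowercase aromatic atoms, an aromatic c carries 1 H when it has two neighbours and 0 H with three, and aromatic n carries 0 H:
  atom 1: F (halogen, monovalent) → 0 H
  atom 2: C, bond orders sum to 4 (valence 4) → 0 H
  atom 3: F (halogen, monovalent) → 0 H
  atom 4: F (halogen, monovalent) → 0 H
  atom 5: aromatic c, 3 neighbours → 0 H
  atom 6: aromatic c, 3 neighbours → 0 H
  atom 7: C, bond orders sum to 2 (valence 4) → 2 H
  atom 8: C, bond orders sum to 1 (valence 4) → 3 H
  atom 9: aromatic c, 2 neighbours → 1 H
  atom 10: aromatic c, 3 neighbours → 0 H
  atom 11: C, bond orders sum to 4 (valence 4) → 0 H
  atom 12: F (halogen, monovalent) → 0 H
  atom 13: F (halogen, monovalent) → 0 H
  atom 14: F (halogen, monovalent) → 0 H
  atom 15: aromatic c, 3 neighbours → 0 H
  atom 16: C, bond orders sum to 4 (valence 4) → 0 H
  atom 17: N, bond orders sum to 1 (valence 3) → 2 H
  atom 18: O, bond orders sum to 2 (valence 2) → 0 H
  atom 19: aromatic c, 3 neighbours → 0 H
  atom 20: C, bond orders sum to 3 (valence 4) → 1 H
  atom 21: C, bond orders sum to 1 (valence 4) → 3 H
  atom 22: C, bond orders sum to 2 (valence 4) → 2 H
  atom 23: C, bond orders sum to 2 (valence 4) → 2 H
  atom 24: C, bond orders sum to 3 (valence 4) → 1 H
  atom 25: C, bond orders sum to 2 (valence 4) → 2 H
  atom 26: C, bond orders sum to 1 (valence 4) → 3 H
  atom 27: C, bond orders sum to 4 (valence 4) → 0 H
  atom 28: C, bond orders sum to 1 (valence 4) → 3 H
  atom 29: O, bond orders sum to 2 (valence 2) → 0 H
Totals → C:20, H:25, F:6, N:1, O:2.
In Hill order: C20H25F6NO2.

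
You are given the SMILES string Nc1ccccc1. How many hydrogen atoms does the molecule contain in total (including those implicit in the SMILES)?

Walk through each heavy atom and fill implicit hydrogens from standard valence (C 4, N 3, O 2, S 2, halogen 1); for lowercase aromatic atoms, an aromatic c carries 1 H when it has two neighbours and 0 H with three, and aromatic n carries 0 H:
  atom 1: N, bond orders sum to 1 (valence 3) → 2 H
  atom 2: aromatic c, 3 neighbours → 0 H
  atom 3: aromatic c, 2 neighbours → 1 H
  atom 4: aromatic c, 2 neighbours → 1 H
  atom 5: aromatic c, 2 neighbours → 1 H
  atom 6: aromatic c, 2 neighbours → 1 H
  atom 7: aromatic c, 2 neighbours → 1 H
Total hydrogens: 7.

7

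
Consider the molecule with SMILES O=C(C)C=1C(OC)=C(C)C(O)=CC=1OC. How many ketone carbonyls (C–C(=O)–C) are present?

The ketone motif appears at heavy-atom position 2 in the SMILES.
Other groups present: 2 ether, 1 hydroxyl.
Ketone count: 1.

1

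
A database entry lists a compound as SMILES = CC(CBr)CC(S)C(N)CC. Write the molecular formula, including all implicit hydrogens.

Walk through each heavy atom and fill implicit hydrogens from standard valence (C 4, N 3, O 2, S 2, halogen 1):
  atom 1: C, bond orders sum to 1 (valence 4) → 3 H
  atom 2: C, bond orders sum to 3 (valence 4) → 1 H
  atom 3: C, bond orders sum to 2 (valence 4) → 2 H
  atom 4: Br (halogen, monovalent) → 0 H
  atom 5: C, bond orders sum to 2 (valence 4) → 2 H
  atom 6: C, bond orders sum to 3 (valence 4) → 1 H
  atom 7: S, bond orders sum to 1 (valence 2) → 1 H
  atom 8: C, bond orders sum to 3 (valence 4) → 1 H
  atom 9: N, bond orders sum to 1 (valence 3) → 2 H
  atom 10: C, bond orders sum to 2 (valence 4) → 2 H
  atom 11: C, bond orders sum to 1 (valence 4) → 3 H
Totals → C:8, H:18, Br:1, N:1, S:1.

C8H18BrNS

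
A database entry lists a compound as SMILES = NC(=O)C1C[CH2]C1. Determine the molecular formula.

Walk through each heavy atom and fill implicit hydrogens from standard valence (C 4, N 3, O 2, S 2, halogen 1):
  atom 1: N, bond orders sum to 1 (valence 3) → 2 H
  atom 2: C, bond orders sum to 4 (valence 4) → 0 H
  atom 3: O, bond orders sum to 2 (valence 2) → 0 H
  atom 4: C, bond orders sum to 3 (valence 4) → 1 H
  atom 5: C, bond orders sum to 2 (valence 4) → 2 H
  atom 6: C with explicit H count 2
  atom 7: C, bond orders sum to 2 (valence 4) → 2 H
Totals → C:5, H:9, N:1, O:1.

C5H9NO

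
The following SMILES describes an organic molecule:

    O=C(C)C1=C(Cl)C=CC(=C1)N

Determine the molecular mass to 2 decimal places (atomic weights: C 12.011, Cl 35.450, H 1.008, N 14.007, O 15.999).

169.61 g/mol

First, the molecular formula is C8H8ClNO (counting implicit H from valence).
  C: 8 × 12.011 = 96.088
  Cl: 1 × 35.450 = 35.450
  H: 8 × 1.008 = 8.064
  N: 1 × 14.007 = 14.007
  O: 1 × 15.999 = 15.999
Sum: 8×12.011 + 1×35.450 + 8×1.008 + 1×14.007 + 1×15.999 = 169.608 → 169.61 g/mol.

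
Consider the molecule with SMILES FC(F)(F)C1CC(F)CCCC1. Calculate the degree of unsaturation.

Degree of unsaturation = (number of rings) + (number of π bonds).
Ring closures in the SMILES: 1.
π bonds: none → 0 DoU from unsaturation.
Total DoU = 1 + 0 = 1.

1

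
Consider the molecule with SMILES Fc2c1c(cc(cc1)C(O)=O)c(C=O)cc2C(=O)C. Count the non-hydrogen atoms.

Every atom symbol written in the SMILES (organic subset) is one heavy atom; implicit H are not written.
Heavy atoms by element → C:14, F:1, O:4.
Total: 19.

19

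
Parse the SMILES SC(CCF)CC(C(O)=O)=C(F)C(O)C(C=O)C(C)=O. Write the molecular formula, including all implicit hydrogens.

Walk through each heavy atom and fill implicit hydrogens from standard valence (C 4, N 3, O 2, S 2, halogen 1):
  atom 1: S, bond orders sum to 1 (valence 2) → 1 H
  atom 2: C, bond orders sum to 3 (valence 4) → 1 H
  atom 3: C, bond orders sum to 2 (valence 4) → 2 H
  atom 4: C, bond orders sum to 2 (valence 4) → 2 H
  atom 5: F (halogen, monovalent) → 0 H
  atom 6: C, bond orders sum to 2 (valence 4) → 2 H
  atom 7: C, bond orders sum to 4 (valence 4) → 0 H
  atom 8: C, bond orders sum to 4 (valence 4) → 0 H
  atom 9: O, bond orders sum to 1 (valence 2) → 1 H
  atom 10: O, bond orders sum to 2 (valence 2) → 0 H
  atom 11: C, bond orders sum to 4 (valence 4) → 0 H
  atom 12: F (halogen, monovalent) → 0 H
  atom 13: C, bond orders sum to 3 (valence 4) → 1 H
  atom 14: O, bond orders sum to 1 (valence 2) → 1 H
  atom 15: C, bond orders sum to 3 (valence 4) → 1 H
  atom 16: C, bond orders sum to 3 (valence 4) → 1 H
  atom 17: O, bond orders sum to 2 (valence 2) → 0 H
  atom 18: C, bond orders sum to 4 (valence 4) → 0 H
  atom 19: C, bond orders sum to 1 (valence 4) → 3 H
  atom 20: O, bond orders sum to 2 (valence 2) → 0 H
Totals → C:12, H:16, F:2, O:5, S:1.

C12H16F2O5S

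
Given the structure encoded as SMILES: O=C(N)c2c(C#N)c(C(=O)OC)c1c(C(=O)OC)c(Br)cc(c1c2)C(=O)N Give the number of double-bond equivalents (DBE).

Molecular formula: C17H12BrN3O6.
DoU = (2C + 2 + N − H − X) / 2, where X is the halogen count and O/S are ignored.
    = (2·17 + 2 + 3 − 12 − 1) / 2 = 26 / 2 = 13.

13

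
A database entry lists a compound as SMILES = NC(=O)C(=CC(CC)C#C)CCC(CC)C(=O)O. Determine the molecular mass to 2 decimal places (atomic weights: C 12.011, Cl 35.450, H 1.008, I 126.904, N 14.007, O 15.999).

251.33 g/mol

First, the molecular formula is C14H21NO3 (counting implicit H from valence).
  C: 14 × 12.011 = 168.154
  H: 21 × 1.008 = 21.168
  N: 1 × 14.007 = 14.007
  O: 3 × 15.999 = 47.997
Sum: 14×12.011 + 21×1.008 + 1×14.007 + 3×15.999 = 251.326 → 251.33 g/mol.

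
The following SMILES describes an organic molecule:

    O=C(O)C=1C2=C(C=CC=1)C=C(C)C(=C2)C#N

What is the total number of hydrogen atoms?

9

Walk through each heavy atom and fill implicit hydrogens from standard valence (C 4, N 3, O 2, S 2, halogen 1):
  atom 1: O, bond orders sum to 2 (valence 2) → 0 H
  atom 2: C, bond orders sum to 4 (valence 4) → 0 H
  atom 3: O, bond orders sum to 1 (valence 2) → 1 H
  atom 4: C, bond orders sum to 4 (valence 4) → 0 H
  atom 5: C, bond orders sum to 4 (valence 4) → 0 H
  atom 6: C, bond orders sum to 4 (valence 4) → 0 H
  atom 7: C, bond orders sum to 3 (valence 4) → 1 H
  atom 8: C, bond orders sum to 3 (valence 4) → 1 H
  atom 9: C, bond orders sum to 3 (valence 4) → 1 H
  atom 10: C, bond orders sum to 3 (valence 4) → 1 H
  atom 11: C, bond orders sum to 4 (valence 4) → 0 H
  atom 12: C, bond orders sum to 1 (valence 4) → 3 H
  atom 13: C, bond orders sum to 4 (valence 4) → 0 H
  atom 14: C, bond orders sum to 3 (valence 4) → 1 H
  atom 15: C, bond orders sum to 4 (valence 4) → 0 H
  atom 16: N, bond orders sum to 3 (valence 3) → 0 H
Total hydrogens: 9.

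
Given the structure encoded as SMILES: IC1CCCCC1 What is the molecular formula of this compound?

C6H11I

Walk through each heavy atom and fill implicit hydrogens from standard valence (C 4, N 3, O 2, S 2, halogen 1):
  atom 1: I (halogen, monovalent) → 0 H
  atom 2: C, bond orders sum to 3 (valence 4) → 1 H
  atom 3: C, bond orders sum to 2 (valence 4) → 2 H
  atom 4: C, bond orders sum to 2 (valence 4) → 2 H
  atom 5: C, bond orders sum to 2 (valence 4) → 2 H
  atom 6: C, bond orders sum to 2 (valence 4) → 2 H
  atom 7: C, bond orders sum to 2 (valence 4) → 2 H
Totals → C:6, H:11, I:1.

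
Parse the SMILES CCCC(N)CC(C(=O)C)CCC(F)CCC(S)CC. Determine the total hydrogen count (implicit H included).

Walk through each heavy atom and fill implicit hydrogens from standard valence (C 4, N 3, O 2, S 2, halogen 1):
  atom 1: C, bond orders sum to 1 (valence 4) → 3 H
  atom 2: C, bond orders sum to 2 (valence 4) → 2 H
  atom 3: C, bond orders sum to 2 (valence 4) → 2 H
  atom 4: C, bond orders sum to 3 (valence 4) → 1 H
  atom 5: N, bond orders sum to 1 (valence 3) → 2 H
  atom 6: C, bond orders sum to 2 (valence 4) → 2 H
  atom 7: C, bond orders sum to 3 (valence 4) → 1 H
  atom 8: C, bond orders sum to 4 (valence 4) → 0 H
  atom 9: O, bond orders sum to 2 (valence 2) → 0 H
  atom 10: C, bond orders sum to 1 (valence 4) → 3 H
  atom 11: C, bond orders sum to 2 (valence 4) → 2 H
  atom 12: C, bond orders sum to 2 (valence 4) → 2 H
  atom 13: C, bond orders sum to 3 (valence 4) → 1 H
  atom 14: F (halogen, monovalent) → 0 H
  atom 15: C, bond orders sum to 2 (valence 4) → 2 H
  atom 16: C, bond orders sum to 2 (valence 4) → 2 H
  atom 17: C, bond orders sum to 3 (valence 4) → 1 H
  atom 18: S, bond orders sum to 1 (valence 2) → 1 H
  atom 19: C, bond orders sum to 2 (valence 4) → 2 H
  atom 20: C, bond orders sum to 1 (valence 4) → 3 H
Total hydrogens: 32.

32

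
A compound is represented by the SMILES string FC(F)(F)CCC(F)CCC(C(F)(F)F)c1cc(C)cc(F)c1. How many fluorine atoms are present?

Scan the SMILES for F atoms (remember two-letter symbols like Cl and Br are single atoms).
Fluorine count: 8.

8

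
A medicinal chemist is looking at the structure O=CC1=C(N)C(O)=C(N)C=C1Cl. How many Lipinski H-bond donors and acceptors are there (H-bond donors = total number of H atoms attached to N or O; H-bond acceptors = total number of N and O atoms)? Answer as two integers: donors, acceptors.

5, 4

Donors: find every N or O and count the H atoms it carries.
  atom 1 (O): bond orders sum to 2 → 0 H
  atom 5 (N): bond orders sum to 1 → 2 H
  atom 7 (O): bond orders sum to 1 → 1 H
  atom 9 (N): bond orders sum to 1 → 2 H
Lipinski HBD = 5.
Acceptors: N atoms = 2, O atoms = 2 → HBA = 4.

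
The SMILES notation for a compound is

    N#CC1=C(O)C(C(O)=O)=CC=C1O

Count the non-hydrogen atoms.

Every atom symbol written in the SMILES (organic subset) is one heavy atom; implicit H are not written.
Heavy atoms by element → C:8, N:1, O:4.
Total: 13.

13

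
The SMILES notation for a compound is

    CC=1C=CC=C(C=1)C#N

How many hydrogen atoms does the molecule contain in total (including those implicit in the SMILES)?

Walk through each heavy atom and fill implicit hydrogens from standard valence (C 4, N 3, O 2, S 2, halogen 1):
  atom 1: C, bond orders sum to 1 (valence 4) → 3 H
  atom 2: C, bond orders sum to 4 (valence 4) → 0 H
  atom 3: C, bond orders sum to 3 (valence 4) → 1 H
  atom 4: C, bond orders sum to 3 (valence 4) → 1 H
  atom 5: C, bond orders sum to 3 (valence 4) → 1 H
  atom 6: C, bond orders sum to 4 (valence 4) → 0 H
  atom 7: C, bond orders sum to 3 (valence 4) → 1 H
  atom 8: C, bond orders sum to 4 (valence 4) → 0 H
  atom 9: N, bond orders sum to 3 (valence 3) → 0 H
Total hydrogens: 7.

7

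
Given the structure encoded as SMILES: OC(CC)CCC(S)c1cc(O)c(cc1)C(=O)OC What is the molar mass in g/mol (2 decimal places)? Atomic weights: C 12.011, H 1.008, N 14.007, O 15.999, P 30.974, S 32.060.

284.37 g/mol

First, the molecular formula is C14H20O4S (counting implicit H from valence).
  C: 14 × 12.011 = 168.154
  H: 20 × 1.008 = 20.160
  O: 4 × 15.999 = 63.996
  S: 1 × 32.060 = 32.060
Sum: 14×12.011 + 20×1.008 + 4×15.999 + 1×32.060 = 284.370 → 284.37 g/mol.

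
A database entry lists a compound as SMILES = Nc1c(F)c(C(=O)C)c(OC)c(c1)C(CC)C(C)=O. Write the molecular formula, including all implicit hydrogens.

Walk through each heavy atom and fill implicit hydrogens from standard valence (C 4, N 3, O 2, S 2, halogen 1); for lowercase aromatic atoms, an aromatic c carries 1 H when it has two neighbours and 0 H with three, and aromatic n carries 0 H:
  atom 1: N, bond orders sum to 1 (valence 3) → 2 H
  atom 2: aromatic c, 3 neighbours → 0 H
  atom 3: aromatic c, 3 neighbours → 0 H
  atom 4: F (halogen, monovalent) → 0 H
  atom 5: aromatic c, 3 neighbours → 0 H
  atom 6: C, bond orders sum to 4 (valence 4) → 0 H
  atom 7: O, bond orders sum to 2 (valence 2) → 0 H
  atom 8: C, bond orders sum to 1 (valence 4) → 3 H
  atom 9: aromatic c, 3 neighbours → 0 H
  atom 10: O, bond orders sum to 2 (valence 2) → 0 H
  atom 11: C, bond orders sum to 1 (valence 4) → 3 H
  atom 12: aromatic c, 3 neighbours → 0 H
  atom 13: aromatic c, 2 neighbours → 1 H
  atom 14: C, bond orders sum to 3 (valence 4) → 1 H
  atom 15: C, bond orders sum to 2 (valence 4) → 2 H
  atom 16: C, bond orders sum to 1 (valence 4) → 3 H
  atom 17: C, bond orders sum to 4 (valence 4) → 0 H
  atom 18: C, bond orders sum to 1 (valence 4) → 3 H
  atom 19: O, bond orders sum to 2 (valence 2) → 0 H
Totals → C:14, H:18, F:1, N:1, O:3.
In Hill order: C14H18FNO3.

C14H18FNO3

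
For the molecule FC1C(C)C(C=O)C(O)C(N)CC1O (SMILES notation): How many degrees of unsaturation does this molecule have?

Degree of unsaturation = (number of rings) + (number of π bonds).
Ring closures in the SMILES: 1.
π bonds: 1 double bond (each 1 DoU) → 1 DoU from unsaturation.
Total DoU = 1 + 1 = 2.

2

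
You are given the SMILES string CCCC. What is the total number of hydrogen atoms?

10

Walk through each heavy atom and fill implicit hydrogens from standard valence (C 4, N 3, O 2, S 2, halogen 1):
  atom 1: C, bond orders sum to 1 (valence 4) → 3 H
  atom 2: C, bond orders sum to 2 (valence 4) → 2 H
  atom 3: C, bond orders sum to 2 (valence 4) → 2 H
  atom 4: C, bond orders sum to 1 (valence 4) → 3 H
Total hydrogens: 10.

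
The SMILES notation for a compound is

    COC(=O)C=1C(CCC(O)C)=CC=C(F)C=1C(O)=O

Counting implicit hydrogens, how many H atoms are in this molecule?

15

Walk through each heavy atom and fill implicit hydrogens from standard valence (C 4, N 3, O 2, S 2, halogen 1):
  atom 1: C, bond orders sum to 1 (valence 4) → 3 H
  atom 2: O, bond orders sum to 2 (valence 2) → 0 H
  atom 3: C, bond orders sum to 4 (valence 4) → 0 H
  atom 4: O, bond orders sum to 2 (valence 2) → 0 H
  atom 5: C, bond orders sum to 4 (valence 4) → 0 H
  atom 6: C, bond orders sum to 4 (valence 4) → 0 H
  atom 7: C, bond orders sum to 2 (valence 4) → 2 H
  atom 8: C, bond orders sum to 2 (valence 4) → 2 H
  atom 9: C, bond orders sum to 3 (valence 4) → 1 H
  atom 10: O, bond orders sum to 1 (valence 2) → 1 H
  atom 11: C, bond orders sum to 1 (valence 4) → 3 H
  atom 12: C, bond orders sum to 3 (valence 4) → 1 H
  atom 13: C, bond orders sum to 3 (valence 4) → 1 H
  atom 14: C, bond orders sum to 4 (valence 4) → 0 H
  atom 15: F (halogen, monovalent) → 0 H
  atom 16: C, bond orders sum to 4 (valence 4) → 0 H
  atom 17: C, bond orders sum to 4 (valence 4) → 0 H
  atom 18: O, bond orders sum to 1 (valence 2) → 1 H
  atom 19: O, bond orders sum to 2 (valence 2) → 0 H
Total hydrogens: 15.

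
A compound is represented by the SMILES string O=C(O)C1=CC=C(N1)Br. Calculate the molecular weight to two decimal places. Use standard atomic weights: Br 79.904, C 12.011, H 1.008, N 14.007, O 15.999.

190.00 g/mol

First, the molecular formula is C5H4BrNO2 (counting implicit H from valence).
  Br: 1 × 79.904 = 79.904
  C: 5 × 12.011 = 60.055
  H: 4 × 1.008 = 4.032
  N: 1 × 14.007 = 14.007
  O: 2 × 15.999 = 31.998
Sum: 1×79.904 + 5×12.011 + 4×1.008 + 1×14.007 + 2×15.999 = 189.996 → 190.00 g/mol.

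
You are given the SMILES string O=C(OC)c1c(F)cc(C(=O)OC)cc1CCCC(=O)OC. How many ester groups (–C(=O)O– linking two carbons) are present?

The ester motif appears at heavy-atom positions 2, 10, 19 in the SMILES.
Ester count: 3.

3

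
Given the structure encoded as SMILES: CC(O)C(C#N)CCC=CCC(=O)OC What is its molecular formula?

C11H17NO3

Walk through each heavy atom and fill implicit hydrogens from standard valence (C 4, N 3, O 2, S 2, halogen 1):
  atom 1: C, bond orders sum to 1 (valence 4) → 3 H
  atom 2: C, bond orders sum to 3 (valence 4) → 1 H
  atom 3: O, bond orders sum to 1 (valence 2) → 1 H
  atom 4: C, bond orders sum to 3 (valence 4) → 1 H
  atom 5: C, bond orders sum to 4 (valence 4) → 0 H
  atom 6: N, bond orders sum to 3 (valence 3) → 0 H
  atom 7: C, bond orders sum to 2 (valence 4) → 2 H
  atom 8: C, bond orders sum to 2 (valence 4) → 2 H
  atom 9: C, bond orders sum to 3 (valence 4) → 1 H
  atom 10: C, bond orders sum to 3 (valence 4) → 1 H
  atom 11: C, bond orders sum to 2 (valence 4) → 2 H
  atom 12: C, bond orders sum to 4 (valence 4) → 0 H
  atom 13: O, bond orders sum to 2 (valence 2) → 0 H
  atom 14: O, bond orders sum to 2 (valence 2) → 0 H
  atom 15: C, bond orders sum to 1 (valence 4) → 3 H
Totals → C:11, H:17, N:1, O:3.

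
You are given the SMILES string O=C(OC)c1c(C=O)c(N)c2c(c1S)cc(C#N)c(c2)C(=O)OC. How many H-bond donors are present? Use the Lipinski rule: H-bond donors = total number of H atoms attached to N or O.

2

Donors: find every N or O and count the H atoms it carries.
  atom 1 (O): bond orders sum to 2 → 0 H
  atom 3 (O): bond orders sum to 2 → 0 H
  atom 8 (O): bond orders sum to 2 → 0 H
  atom 10 (N): bond orders sum to 1 → 2 H
  atom 18 (N): bond orders sum to 3 → 0 H
  atom 22 (O): bond orders sum to 2 → 0 H
  atom 23 (O): bond orders sum to 2 → 0 H
Lipinski HBD = 2.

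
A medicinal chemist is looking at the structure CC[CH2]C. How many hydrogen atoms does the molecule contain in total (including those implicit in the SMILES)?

10

Walk through each heavy atom and fill implicit hydrogens from standard valence (C 4, N 3, O 2, S 2, halogen 1):
  atom 1: C, bond orders sum to 1 (valence 4) → 3 H
  atom 2: C, bond orders sum to 2 (valence 4) → 2 H
  atom 3: C with explicit H count 2
  atom 4: C, bond orders sum to 1 (valence 4) → 3 H
Total hydrogens: 10.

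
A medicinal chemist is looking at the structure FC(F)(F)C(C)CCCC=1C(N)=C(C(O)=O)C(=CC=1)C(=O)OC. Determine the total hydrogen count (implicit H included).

18

Walk through each heavy atom and fill implicit hydrogens from standard valence (C 4, N 3, O 2, S 2, halogen 1):
  atom 1: F (halogen, monovalent) → 0 H
  atom 2: C, bond orders sum to 4 (valence 4) → 0 H
  atom 3: F (halogen, monovalent) → 0 H
  atom 4: F (halogen, monovalent) → 0 H
  atom 5: C, bond orders sum to 3 (valence 4) → 1 H
  atom 6: C, bond orders sum to 1 (valence 4) → 3 H
  atom 7: C, bond orders sum to 2 (valence 4) → 2 H
  atom 8: C, bond orders sum to 2 (valence 4) → 2 H
  atom 9: C, bond orders sum to 2 (valence 4) → 2 H
  atom 10: C, bond orders sum to 4 (valence 4) → 0 H
  atom 11: C, bond orders sum to 4 (valence 4) → 0 H
  atom 12: N, bond orders sum to 1 (valence 3) → 2 H
  atom 13: C, bond orders sum to 4 (valence 4) → 0 H
  atom 14: C, bond orders sum to 4 (valence 4) → 0 H
  atom 15: O, bond orders sum to 1 (valence 2) → 1 H
  atom 16: O, bond orders sum to 2 (valence 2) → 0 H
  atom 17: C, bond orders sum to 4 (valence 4) → 0 H
  atom 18: C, bond orders sum to 3 (valence 4) → 1 H
  atom 19: C, bond orders sum to 3 (valence 4) → 1 H
  atom 20: C, bond orders sum to 4 (valence 4) → 0 H
  atom 21: O, bond orders sum to 2 (valence 2) → 0 H
  atom 22: O, bond orders sum to 2 (valence 2) → 0 H
  atom 23: C, bond orders sum to 1 (valence 4) → 3 H
Total hydrogens: 18.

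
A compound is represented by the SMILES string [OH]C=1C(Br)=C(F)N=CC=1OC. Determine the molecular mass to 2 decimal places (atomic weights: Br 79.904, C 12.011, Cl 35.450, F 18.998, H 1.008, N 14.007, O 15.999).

222.01 g/mol

First, the molecular formula is C6H5BrFNO2 (counting implicit H from valence).
  Br: 1 × 79.904 = 79.904
  C: 6 × 12.011 = 72.066
  F: 1 × 18.998 = 18.998
  H: 5 × 1.008 = 5.040
  N: 1 × 14.007 = 14.007
  O: 2 × 15.999 = 31.998
Sum: 1×79.904 + 6×12.011 + 1×18.998 + 5×1.008 + 1×14.007 + 2×15.999 = 222.013 → 222.01 g/mol.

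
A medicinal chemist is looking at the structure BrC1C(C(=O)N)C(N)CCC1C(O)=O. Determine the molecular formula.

Walk through each heavy atom and fill implicit hydrogens from standard valence (C 4, N 3, O 2, S 2, halogen 1):
  atom 1: Br (halogen, monovalent) → 0 H
  atom 2: C, bond orders sum to 3 (valence 4) → 1 H
  atom 3: C, bond orders sum to 3 (valence 4) → 1 H
  atom 4: C, bond orders sum to 4 (valence 4) → 0 H
  atom 5: O, bond orders sum to 2 (valence 2) → 0 H
  atom 6: N, bond orders sum to 1 (valence 3) → 2 H
  atom 7: C, bond orders sum to 3 (valence 4) → 1 H
  atom 8: N, bond orders sum to 1 (valence 3) → 2 H
  atom 9: C, bond orders sum to 2 (valence 4) → 2 H
  atom 10: C, bond orders sum to 2 (valence 4) → 2 H
  atom 11: C, bond orders sum to 3 (valence 4) → 1 H
  atom 12: C, bond orders sum to 4 (valence 4) → 0 H
  atom 13: O, bond orders sum to 1 (valence 2) → 1 H
  atom 14: O, bond orders sum to 2 (valence 2) → 0 H
Totals → C:8, H:13, Br:1, N:2, O:3.
In Hill order: C8H13BrN2O3.

C8H13BrN2O3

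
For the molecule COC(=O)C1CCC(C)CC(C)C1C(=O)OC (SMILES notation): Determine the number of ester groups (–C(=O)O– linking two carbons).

The ester motif appears at heavy-atom positions 3, 14 in the SMILES.
Ester count: 2.

2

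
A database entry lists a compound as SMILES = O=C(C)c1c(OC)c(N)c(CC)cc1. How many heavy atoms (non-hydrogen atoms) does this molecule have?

14

Every atom symbol written in the SMILES (organic subset) is one heavy atom; implicit H are not written.
Heavy atoms by element → C:11, N:1, O:2.
Total: 14.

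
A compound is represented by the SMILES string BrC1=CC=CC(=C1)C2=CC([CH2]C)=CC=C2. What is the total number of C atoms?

14

Count every carbon token in the SMILES (each C, including those in ring-closure positions and inside branches).
Carbon count: 14.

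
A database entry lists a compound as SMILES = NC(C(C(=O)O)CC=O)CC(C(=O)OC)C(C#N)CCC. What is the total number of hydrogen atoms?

Walk through each heavy atom and fill implicit hydrogens from standard valence (C 4, N 3, O 2, S 2, halogen 1):
  atom 1: N, bond orders sum to 1 (valence 3) → 2 H
  atom 2: C, bond orders sum to 3 (valence 4) → 1 H
  atom 3: C, bond orders sum to 3 (valence 4) → 1 H
  atom 4: C, bond orders sum to 4 (valence 4) → 0 H
  atom 5: O, bond orders sum to 2 (valence 2) → 0 H
  atom 6: O, bond orders sum to 1 (valence 2) → 1 H
  atom 7: C, bond orders sum to 2 (valence 4) → 2 H
  atom 8: C, bond orders sum to 3 (valence 4) → 1 H
  atom 9: O, bond orders sum to 2 (valence 2) → 0 H
  atom 10: C, bond orders sum to 2 (valence 4) → 2 H
  atom 11: C, bond orders sum to 3 (valence 4) → 1 H
  atom 12: C, bond orders sum to 4 (valence 4) → 0 H
  atom 13: O, bond orders sum to 2 (valence 2) → 0 H
  atom 14: O, bond orders sum to 2 (valence 2) → 0 H
  atom 15: C, bond orders sum to 1 (valence 4) → 3 H
  atom 16: C, bond orders sum to 3 (valence 4) → 1 H
  atom 17: C, bond orders sum to 4 (valence 4) → 0 H
  atom 18: N, bond orders sum to 3 (valence 3) → 0 H
  atom 19: C, bond orders sum to 2 (valence 4) → 2 H
  atom 20: C, bond orders sum to 2 (valence 4) → 2 H
  atom 21: C, bond orders sum to 1 (valence 4) → 3 H
Total hydrogens: 22.

22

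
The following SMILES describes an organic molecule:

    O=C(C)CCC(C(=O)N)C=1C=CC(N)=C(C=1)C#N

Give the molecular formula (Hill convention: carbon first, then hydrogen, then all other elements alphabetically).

Walk through each heavy atom and fill implicit hydrogens from standard valence (C 4, N 3, O 2, S 2, halogen 1):
  atom 1: O, bond orders sum to 2 (valence 2) → 0 H
  atom 2: C, bond orders sum to 4 (valence 4) → 0 H
  atom 3: C, bond orders sum to 1 (valence 4) → 3 H
  atom 4: C, bond orders sum to 2 (valence 4) → 2 H
  atom 5: C, bond orders sum to 2 (valence 4) → 2 H
  atom 6: C, bond orders sum to 3 (valence 4) → 1 H
  atom 7: C, bond orders sum to 4 (valence 4) → 0 H
  atom 8: O, bond orders sum to 2 (valence 2) → 0 H
  atom 9: N, bond orders sum to 1 (valence 3) → 2 H
  atom 10: C, bond orders sum to 4 (valence 4) → 0 H
  atom 11: C, bond orders sum to 3 (valence 4) → 1 H
  atom 12: C, bond orders sum to 3 (valence 4) → 1 H
  atom 13: C, bond orders sum to 4 (valence 4) → 0 H
  atom 14: N, bond orders sum to 1 (valence 3) → 2 H
  atom 15: C, bond orders sum to 4 (valence 4) → 0 H
  atom 16: C, bond orders sum to 3 (valence 4) → 1 H
  atom 17: C, bond orders sum to 4 (valence 4) → 0 H
  atom 18: N, bond orders sum to 3 (valence 3) → 0 H
Totals → C:13, H:15, N:3, O:2.

C13H15N3O2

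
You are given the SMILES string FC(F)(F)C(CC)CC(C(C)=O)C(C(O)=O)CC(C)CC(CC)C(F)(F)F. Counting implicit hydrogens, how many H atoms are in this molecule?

Walk through each heavy atom and fill implicit hydrogens from standard valence (C 4, N 3, O 2, S 2, halogen 1):
  atom 1: F (halogen, monovalent) → 0 H
  atom 2: C, bond orders sum to 4 (valence 4) → 0 H
  atom 3: F (halogen, monovalent) → 0 H
  atom 4: F (halogen, monovalent) → 0 H
  atom 5: C, bond orders sum to 3 (valence 4) → 1 H
  atom 6: C, bond orders sum to 2 (valence 4) → 2 H
  atom 7: C, bond orders sum to 1 (valence 4) → 3 H
  atom 8: C, bond orders sum to 2 (valence 4) → 2 H
  atom 9: C, bond orders sum to 3 (valence 4) → 1 H
  atom 10: C, bond orders sum to 4 (valence 4) → 0 H
  atom 11: C, bond orders sum to 1 (valence 4) → 3 H
  atom 12: O, bond orders sum to 2 (valence 2) → 0 H
  atom 13: C, bond orders sum to 3 (valence 4) → 1 H
  atom 14: C, bond orders sum to 4 (valence 4) → 0 H
  atom 15: O, bond orders sum to 1 (valence 2) → 1 H
  atom 16: O, bond orders sum to 2 (valence 2) → 0 H
  atom 17: C, bond orders sum to 2 (valence 4) → 2 H
  atom 18: C, bond orders sum to 3 (valence 4) → 1 H
  atom 19: C, bond orders sum to 1 (valence 4) → 3 H
  atom 20: C, bond orders sum to 2 (valence 4) → 2 H
  atom 21: C, bond orders sum to 3 (valence 4) → 1 H
  atom 22: C, bond orders sum to 2 (valence 4) → 2 H
  atom 23: C, bond orders sum to 1 (valence 4) → 3 H
  atom 24: C, bond orders sum to 4 (valence 4) → 0 H
  atom 25: F (halogen, monovalent) → 0 H
  atom 26: F (halogen, monovalent) → 0 H
  atom 27: F (halogen, monovalent) → 0 H
Total hydrogens: 28.

28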